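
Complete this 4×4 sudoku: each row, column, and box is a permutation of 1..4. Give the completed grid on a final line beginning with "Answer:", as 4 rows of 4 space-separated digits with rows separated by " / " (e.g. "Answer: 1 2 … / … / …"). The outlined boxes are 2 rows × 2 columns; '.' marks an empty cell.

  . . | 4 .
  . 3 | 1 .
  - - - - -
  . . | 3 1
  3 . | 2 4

Step 1. [r3c2∈{2,4}] across col 2, 4 lands solely at r3c2. So r3c2=4.
Step 2. [r1c2∈{1,2}] across col 2, 2 lands solely at r1c2. So r1c2=2.
Step 3. [r2c4∈{2}] r2c4 is down to just 2, so r2c4=2.
Step 4. [r1c1∈{1}] nothing but 1 survives at r1c1. So r1c1=1.
Step 5. [r4c2∈{1}] r4c2's peers cover all but 1 ⇒ r4c2=1.
Step 6. [r2c1∈{4}] nothing but 4 survives at r2c1 ⇒ r2c1=4.
Step 7. [r1c4∈{3}] nothing but 3 survives at r1c4, so r1c4=3.
Step 8. [r3c1∈{2}] r3c1 has the single candidate 2. So r3c1=2.

Answer: 1 2 4 3 / 4 3 1 2 / 2 4 3 1 / 3 1 2 4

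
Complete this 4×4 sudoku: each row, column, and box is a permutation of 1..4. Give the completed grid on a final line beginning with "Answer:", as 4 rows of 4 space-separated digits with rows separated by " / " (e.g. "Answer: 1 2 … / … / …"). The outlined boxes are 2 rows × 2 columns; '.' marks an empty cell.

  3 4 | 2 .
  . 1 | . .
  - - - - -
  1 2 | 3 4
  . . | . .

Step 1. [r1c4∈{1}] only 1 remains possible at r1c4, so r1c4=1.
Step 2. [r4c1∈{4}] r4c1 has the single candidate 4, so r4c1=4.
Step 3. [r2c3∈{4}] r2c3's peers cover all but 4 ⇒ r2c3=4.
Step 4. [r4c4∈{2}] only 2 remains possible at r4c4, so r4c4=2.
Step 5. [r4c2∈{3}] only 3 remains possible at r4c2 ⇒ r4c2=3.
Step 6. [r2c4∈{3}] nothing but 3 survives at r2c4. So r2c4=3.
Step 7. [r4c3∈{1}] r4c3 has the single candidate 1, so r4c3=1.
Step 8. [r2c1∈{2}] r2c1's peers cover all but 2, so r2c1=2.

Answer: 3 4 2 1 / 2 1 4 3 / 1 2 3 4 / 4 3 1 2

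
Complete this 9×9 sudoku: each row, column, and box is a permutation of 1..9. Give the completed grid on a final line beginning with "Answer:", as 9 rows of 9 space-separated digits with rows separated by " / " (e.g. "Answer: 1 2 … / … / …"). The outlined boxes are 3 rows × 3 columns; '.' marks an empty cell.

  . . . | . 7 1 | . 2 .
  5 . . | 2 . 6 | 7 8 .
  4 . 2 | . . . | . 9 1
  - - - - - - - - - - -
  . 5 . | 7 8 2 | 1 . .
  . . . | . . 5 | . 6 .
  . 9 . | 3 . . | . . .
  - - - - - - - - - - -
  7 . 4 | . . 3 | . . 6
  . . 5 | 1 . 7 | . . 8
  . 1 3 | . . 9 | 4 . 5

Step 1. [r5c2∈{2,3,4,7,8}] across col 2, 4 lands solely at r5c2. So r5c2=4.
Step 2. [r6c5∈{1,4,6}] across box 5, 6 lands solely at r6c5. So r6c5=6.
Step 3. [r2c2∈{3}] only 3 remains possible at r2c2 ⇒ r2c2=3.
Step 4. [r1c4∈{4,5,8,9}] r1c4 is the only open cell in col 4 admitting 4 ⇒ r1c4=4.
Step 5. [r1c9∈{3}] r1c9 is down to just 3, so r1c9=3.
Step 6. [r8c1∈{2,6,9}] in box 7, 9 fits only at r8c1. So r8c1=9.
Step 7. [r8c2∈{2,6}] 6 has one home in row 8: r8c2 ⇒ r8c2=6.
Step 8. [r7c2∈{2,8}] 2 has one home in col 2: r7c2 ⇒ r7c2=2.
Step 9. [r8c7∈{2,3}] box 9 places 2 nowhere but r8c7, so r8c7=2.
Step 10. [r9c1∈{8}] only 8 remains possible at r9c1. So r9c1=8.
Step 11. [r5c7∈{3,8,9}] r5c7 is the only open cell in col 7 admitting 3 ⇒ r5c7=3.
Step 12. [r5c3∈{1,7,8}] across row 5, 8 lands solely at r5c3, so r5c3=8.
Step 13. [r5c9∈{2,7,9}] row 5 places 7 nowhere but r5c9, so r5c9=7.
Step 14. [r1c1∈{6}] only 6 remains possible at r1c1 ⇒ r1c1=6.
Step 15. [r4c8∈{4}] nothing but 4 survives at r4c8, so r4c8=4.
Step 16. [r7c4∈{5,8}] in row 7, 8 fits only at r7c4 ⇒ r7c4=8.
Step 17. [r5c1∈{1,2}] across row 5, 2 lands solely at r5c1. So r5c1=2.
Step 18. [r2c3∈{1,9}] r2c3 is the only open cell in row 2 admitting 1, so r2c3=1.
Step 19. [r1c7∈{5}] only 5 remains possible at r1c7. So r1c7=5.
Step 20. [r3c2∈{7,8}] in row 3, 7 fits only at r3c2, so r3c2=7.
Step 21. [r2c5∈{9}] r2c5's peers cover all but 9 ⇒ r2c5=9.
Step 22. [r3c5∈{3,5}] in row 3, 3 fits only at r3c5 ⇒ r3c5=3.
Step 23. [r7c8∈{1}] only 1 remains possible at r7c8. So r7c8=1.
Step 24. [r3c7∈{6}] r3c7's peers cover all but 6. So r3c7=6.
Step 25. [r9c8∈{7}] r9c8's peers cover all but 7. So r9c8=7.
Step 26. [r3c6∈{8}] r3c6 has the single candidate 8, so r3c6=8.
Step 27. [r2c9∈{4}] r2c9 has the single candidate 4, so r2c9=4.
Step 28. [r6c6∈{4}] r6c6's peers cover all but 4, so r6c6=4.
Step 29. [r5c5∈{1}] nothing but 1 survives at r5c5. So r5c5=1.
Step 30. [r6c3∈{7}] only 7 remains possible at r6c3, so r6c3=7.
Step 31. [r7c5∈{5}] r7c5's peers cover all but 5. So r7c5=5.
Step 32. [r3c4∈{5}] only 5 remains possible at r3c4 ⇒ r3c4=5.
Step 33. [r6c9∈{2}] r6c9 has the single candidate 2, so r6c9=2.
Step 34. [r5c4∈{9}] only 9 remains possible at r5c4, so r5c4=9.
Step 35. [r4c1∈{3}] nothing but 3 survives at r4c1, so r4c1=3.
Step 36. [r7c7∈{9}] r7c7 is down to just 9 ⇒ r7c7=9.
Step 37. [r4c9∈{9}] nothing but 9 survives at r4c9 ⇒ r4c9=9.
Step 38. [r6c7∈{8}] r6c7 has the single candidate 8. So r6c7=8.
Step 39. [r1c3∈{9}] nothing but 9 survives at r1c3 ⇒ r1c3=9.
Step 40. [r1c2∈{8}] r1c2 has the single candidate 8 ⇒ r1c2=8.
Step 41. [r8c8∈{3}] r8c8 has the single candidate 3 ⇒ r8c8=3.
Step 42. [r6c8∈{5}] r6c8's peers cover all but 5, so r6c8=5.
Step 43. [r6c1∈{1}] only 1 remains possible at r6c1 ⇒ r6c1=1.
Step 44. [r9c4∈{6}] r9c4's peers cover all but 6. So r9c4=6.
Step 45. [r9c5∈{2}] only 2 remains possible at r9c5 ⇒ r9c5=2.
Step 46. [r8c5∈{4}] r8c5's peers cover all but 4. So r8c5=4.
Step 47. [r4c3∈{6}] only 6 remains possible at r4c3. So r4c3=6.

Answer: 6 8 9 4 7 1 5 2 3 / 5 3 1 2 9 6 7 8 4 / 4 7 2 5 3 8 6 9 1 / 3 5 6 7 8 2 1 4 9 / 2 4 8 9 1 5 3 6 7 / 1 9 7 3 6 4 8 5 2 / 7 2 4 8 5 3 9 1 6 / 9 6 5 1 4 7 2 3 8 / 8 1 3 6 2 9 4 7 5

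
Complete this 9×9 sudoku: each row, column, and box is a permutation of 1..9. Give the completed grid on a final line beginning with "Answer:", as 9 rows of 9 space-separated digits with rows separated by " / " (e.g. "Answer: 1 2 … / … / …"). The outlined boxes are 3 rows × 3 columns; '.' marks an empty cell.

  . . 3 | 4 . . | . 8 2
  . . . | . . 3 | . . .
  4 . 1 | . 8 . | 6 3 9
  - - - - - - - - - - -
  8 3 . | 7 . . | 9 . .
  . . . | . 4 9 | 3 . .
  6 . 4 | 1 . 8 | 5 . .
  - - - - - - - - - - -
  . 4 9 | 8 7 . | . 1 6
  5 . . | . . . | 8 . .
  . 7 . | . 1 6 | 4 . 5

Step 1. [r2c8∈{4,5,7}] across col 8, 5 lands solely at r2c8. So r2c8=5.
Step 2. [r6c9∈{7}] r6c9's peers cover all but 7 ⇒ r6c9=7.
Step 3. [r6c8∈{2}] nothing but 2 survives at r6c8. So r6c8=2.
Step 4. [r7c6∈{2,5}] r7c6 is the only open cell in row 7 admitting 5. So r7c6=5.
Step 5. [r4c6∈{2}] r4c6 has the single candidate 2, so r4c6=2.
Step 6. [r5c1∈{1,2,7}] in col 1, 1 fits only at r5c1. So r5c1=1.
Step 7. [r2c2∈{2,6,8,9}] 8 has one home in col 2: r2c2 ⇒ r2c2=8.
Step 8. [r5c3∈{2,5,7}] across row 5, 7 lands solely at r5c3. So r5c3=7.
Step 9. [r5c2∈{2,5}] r5c2 is the only open cell in row 5 admitting 2 ⇒ r5c2=2.
Step 10. [r3c4∈{2,5}] in row 3, 2 fits only at r3c4. So r3c4=2.
Step 11. [r1c5∈{5,6,9}] r1c5 is the only open cell in box 2 admitting 5, so r1c5=5.
Step 12. [r8c5∈{2,3,9}] across col 5, 2 lands solely at r8c5, so r8c5=2.
Step 13. [r4c5∈{6}] nothing but 6 survives at r4c5 ⇒ r4c5=6.
Step 14. [r1c2∈{6,9}] 6 has one home in row 1: r1c2. So r1c2=6.
Step 15. [r7c1∈{2,3}] r7c1 is the only open cell in row 7 admitting 3, so r7c1=3.
Step 16. [r9c8∈{9}] nothing but 9 survives at r9c8. So r9c8=9.
Step 17. [r8c4∈{3,9}] across row 8, 9 lands solely at r8c4, so r8c4=9.
Step 18. [r4c9∈{1,4}] r4c9 is the only open cell in row 4 admitting 1 ⇒ r4c9=1.
Step 19. [r1c1∈{7,9}] across row 1, 9 lands solely at r1c1. So r1c1=9.
Step 20. [r2c3∈{2}] r2c3 has the single candidate 2 ⇒ r2c3=2.
Step 21. [r2c7∈{1,7}] row 2 places 1 nowhere but r2c7, so r2c7=1.
Step 22. [r3c6∈{7}] r3c6 is down to just 7. So r3c6=7.
Step 23. [r8c6∈{4}] only 4 remains possible at r8c6, so r8c6=4.
Step 24. [r2c4∈{6}] r2c4 is down to just 6, so r2c4=6.
Step 25. [r4c8∈{4}] r4c8's peers cover all but 4. So r4c8=4.
Step 26. [r8c2∈{1}] r8c2 is down to just 1. So r8c2=1.
Step 27. [r6c2∈{9}] r6c2 has the single candidate 9. So r6c2=9.
Step 28. [r9c4∈{3}] only 3 remains possible at r9c4. So r9c4=3.
Step 29. [r8c3∈{6}] nothing but 6 survives at r8c3. So r8c3=6.
Step 30. [r6c5∈{3}] r6c5 has the single candidate 3 ⇒ r6c5=3.
Step 31. [r5c8∈{6}] only 6 remains possible at r5c8 ⇒ r5c8=6.
Step 32. [r8c9∈{3}] r8c9's peers cover all but 3 ⇒ r8c9=3.
Step 33. [r4c3∈{5}] r4c3 is down to just 5 ⇒ r4c3=5.
Step 34. [r9c1∈{2}] r9c1 has the single candidate 2, so r9c1=2.
Step 35. [r5c4∈{5}] nothing but 5 survives at r5c4. So r5c4=5.
Step 36. [r7c7∈{2}] r7c7's peers cover all but 2. So r7c7=2.
Step 37. [r5c9∈{8}] r5c9 has the single candidate 8, so r5c9=8.
Step 38. [r2c5∈{9}] only 9 remains possible at r2c5. So r2c5=9.
Step 39. [r9c3∈{8}] only 8 remains possible at r9c3. So r9c3=8.
Step 40. [r8c8∈{7}] only 7 remains possible at r8c8 ⇒ r8c8=7.
Step 41. [r3c2∈{5}] r3c2's peers cover all but 5, so r3c2=5.
Step 42. [r2c1∈{7}] nothing but 7 survives at r2c1. So r2c1=7.
Step 43. [r2c9∈{4}] r2c9 has the single candidate 4, so r2c9=4.
Step 44. [r1c7∈{7}] only 7 remains possible at r1c7. So r1c7=7.
Step 45. [r1c6∈{1}] only 1 remains possible at r1c6 ⇒ r1c6=1.

Answer: 9 6 3 4 5 1 7 8 2 / 7 8 2 6 9 3 1 5 4 / 4 5 1 2 8 7 6 3 9 / 8 3 5 7 6 2 9 4 1 / 1 2 7 5 4 9 3 6 8 / 6 9 4 1 3 8 5 2 7 / 3 4 9 8 7 5 2 1 6 / 5 1 6 9 2 4 8 7 3 / 2 7 8 3 1 6 4 9 5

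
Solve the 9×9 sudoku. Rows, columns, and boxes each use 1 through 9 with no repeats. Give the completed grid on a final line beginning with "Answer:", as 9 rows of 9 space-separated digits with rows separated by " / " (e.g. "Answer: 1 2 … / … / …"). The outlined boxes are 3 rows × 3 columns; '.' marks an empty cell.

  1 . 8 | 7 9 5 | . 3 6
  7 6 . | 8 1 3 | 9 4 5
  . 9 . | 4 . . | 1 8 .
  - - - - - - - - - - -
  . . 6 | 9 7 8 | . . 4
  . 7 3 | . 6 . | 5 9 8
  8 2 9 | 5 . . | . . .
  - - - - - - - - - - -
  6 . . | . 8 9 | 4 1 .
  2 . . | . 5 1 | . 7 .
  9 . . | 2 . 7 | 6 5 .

Step 1. [r9c9∈{3}] nothing but 3 survives at r9c9. So r9c9=3.
Step 2. [r8c3∈{4}] r8c3 is down to just 4. So r8c3=4.
Step 3. [r3c5∈{2}] r3c5 is down to just 2. So r3c5=2.
Step 4. [r6c6∈{4}] nothing but 4 survives at r6c6. So r6c6=4.
Step 5. [r6c7∈{3,7}] in col 7, 7 fits only at r6c7 ⇒ r6c7=7.
Step 6. [r4c1∈{5}] r4c1 is down to just 5 ⇒ r4c1=5.
Step 7. [r7c4∈{3}] r7c4 has the single candidate 3, so r7c4=3.
Step 8. [r9c2∈{1,8}] r9c2 is the only open cell in row 9 admitting 8 ⇒ r9c2=8.
Step 9. [r7c3∈{5,7}] row 7 places 7 nowhere but r7c3 ⇒ r7c3=7.
Step 10. [r4c7∈{2,3}] 3 has one home in row 4: r4c7, so r4c7=3.
Step 11. [r7c2∈{5}] r7c2 has the single candidate 5. So r7c2=5.
Step 12. [r4c8∈{2}] r4c8 is down to just 2 ⇒ r4c8=2.
Step 13. [r4c2∈{1}] r4c2's peers cover all but 1, so r4c2=1.
Step 14. [r3c6∈{6}] nothing but 6 survives at r3c6 ⇒ r3c6=6.
Step 15. [r3c3∈{5}] r3c3 has the single candidate 5. So r3c3=5.
Step 16. [r6c9∈{1}] r6c9 is down to just 1. So r6c9=1.
Step 17. [r5c4∈{1}] only 1 remains possible at r5c4, so r5c4=1.
Step 18. [r6c5∈{3}] r6c5's peers cover all but 3 ⇒ r6c5=3.
Step 19. [r5c1∈{4}] r5c1 has the single candidate 4. So r5c1=4.
Step 20. [r9c5∈{4}] nothing but 4 survives at r9c5 ⇒ r9c5=4.
Step 21. [r7c9∈{2}] nothing but 2 survives at r7c9. So r7c9=2.
Step 22. [r1c2∈{4}] r1c2 has the single candidate 4, so r1c2=4.
Step 23. [r5c6∈{2}] nothing but 2 survives at r5c6 ⇒ r5c6=2.
Step 24. [r6c8∈{6}] r6c8 has the single candidate 6, so r6c8=6.
Step 25. [r8c7∈{8}] r8c7 is down to just 8, so r8c7=8.
Step 26. [r3c9∈{7}] r3c9's peers cover all but 7 ⇒ r3c9=7.
Step 27. [r8c9∈{9}] r8c9 has the single candidate 9, so r8c9=9.
Step 28. [r2c3∈{2}] only 2 remains possible at r2c3, so r2c3=2.
Step 29. [r8c2∈{3}] r8c2's peers cover all but 3. So r8c2=3.
Step 30. [r3c1∈{3}] r3c1's peers cover all but 3 ⇒ r3c1=3.
Step 31. [r1c7∈{2}] r1c7 is down to just 2. So r1c7=2.
Step 32. [r8c4∈{6}] only 6 remains possible at r8c4 ⇒ r8c4=6.
Step 33. [r9c3∈{1}] r9c3 is down to just 1. So r9c3=1.

Answer: 1 4 8 7 9 5 2 3 6 / 7 6 2 8 1 3 9 4 5 / 3 9 5 4 2 6 1 8 7 / 5 1 6 9 7 8 3 2 4 / 4 7 3 1 6 2 5 9 8 / 8 2 9 5 3 4 7 6 1 / 6 5 7 3 8 9 4 1 2 / 2 3 4 6 5 1 8 7 9 / 9 8 1 2 4 7 6 5 3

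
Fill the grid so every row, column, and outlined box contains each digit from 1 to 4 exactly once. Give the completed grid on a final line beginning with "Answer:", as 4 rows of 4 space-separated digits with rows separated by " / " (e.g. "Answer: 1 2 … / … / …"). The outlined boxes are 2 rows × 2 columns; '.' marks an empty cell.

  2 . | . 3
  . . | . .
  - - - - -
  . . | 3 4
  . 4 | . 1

Step 1. [r1c2∈{1}] r1c2 has the single candidate 1. So r1c2=1.
Step 2. [r2c3∈{1,2,4}] across row 2, 1 lands solely at r2c3 ⇒ r2c3=1.
Step 3. [r2c1∈{3,4}] across row 2, 4 lands solely at r2c1 ⇒ r2c1=4.
Step 4. [r2c4∈{2}] nothing but 2 survives at r2c4 ⇒ r2c4=2.
Step 5. [r4c1∈{3}] r4c1 has the single candidate 3, so r4c1=3.
Step 6. [r2c2∈{3}] nothing but 3 survives at r2c2 ⇒ r2c2=3.
Step 7. [r3c1∈{1}] nothing but 1 survives at r3c1, so r3c1=1.
Step 8. [r1c3∈{4}] only 4 remains possible at r1c3, so r1c3=4.
Step 9. [r3c2∈{2}] r3c2 is down to just 2. So r3c2=2.
Step 10. [r4c3∈{2}] r4c3 has the single candidate 2, so r4c3=2.

Answer: 2 1 4 3 / 4 3 1 2 / 1 2 3 4 / 3 4 2 1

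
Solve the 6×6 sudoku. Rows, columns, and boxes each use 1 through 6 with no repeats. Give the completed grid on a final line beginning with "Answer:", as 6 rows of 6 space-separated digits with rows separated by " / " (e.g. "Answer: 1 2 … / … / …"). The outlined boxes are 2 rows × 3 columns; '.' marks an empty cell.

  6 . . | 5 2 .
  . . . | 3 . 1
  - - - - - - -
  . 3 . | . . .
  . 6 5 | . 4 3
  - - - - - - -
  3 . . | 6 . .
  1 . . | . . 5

Step 1. [r3c3∈{1,2,4}] across box 3, 1 lands solely at r3c3. So r3c3=1.
Step 2. [r6c4∈{2,4}] in col 4, 4 fits only at r6c4 ⇒ r6c4=4.
Step 3. [r6c2∈{2}] only 2 remains possible at r6c2. So r6c2=2.
Step 4. [r3c4∈{2}] nothing but 2 survives at r3c4. So r3c4=2.
Step 5. [r5c3∈{4}] r5c3 is down to just 4, so r5c3=4.
Step 6. [r2c1∈{2,4,5}] r2c1 is the only open cell in col 1 admitting 5, so r2c1=5.
Step 7. [r3c6∈{6}] nothing but 6 survives at r3c6. So r3c6=6.
Step 8. [r2c2∈{4}] r2c2's peers cover all but 4 ⇒ r2c2=4.
Step 9. [r1c3∈{3}] r1c3's peers cover all but 3, so r1c3=3.
Step 10. [r5c2∈{5}] r5c2 has the single candidate 5. So r5c2=5.
Step 11. [r3c5∈{5}] nothing but 5 survives at r3c5, so r3c5=5.
Step 12. [r1c2∈{1}] r1c2 has the single candidate 1, so r1c2=1.
Step 13. [r6c3∈{6}] only 6 remains possible at r6c3 ⇒ r6c3=6.
Step 14. [r5c6∈{2}] r5c6 is down to just 2. So r5c6=2.
Step 15. [r2c3∈{2}] r2c3 has the single candidate 2, so r2c3=2.
Step 16. [r5c5∈{1}] r5c5 is down to just 1. So r5c5=1.
Step 17. [r1c6∈{4}] r1c6 is down to just 4, so r1c6=4.
Step 18. [r2c5∈{6}] r2c5 is down to just 6 ⇒ r2c5=6.
Step 19. [r3c1∈{4}] r3c1's peers cover all but 4, so r3c1=4.
Step 20. [r6c5∈{3}] r6c5's peers cover all but 3. So r6c5=3.
Step 21. [r4c1∈{2}] only 2 remains possible at r4c1. So r4c1=2.
Step 22. [r4c4∈{1}] nothing but 1 survives at r4c4. So r4c4=1.

Answer: 6 1 3 5 2 4 / 5 4 2 3 6 1 / 4 3 1 2 5 6 / 2 6 5 1 4 3 / 3 5 4 6 1 2 / 1 2 6 4 3 5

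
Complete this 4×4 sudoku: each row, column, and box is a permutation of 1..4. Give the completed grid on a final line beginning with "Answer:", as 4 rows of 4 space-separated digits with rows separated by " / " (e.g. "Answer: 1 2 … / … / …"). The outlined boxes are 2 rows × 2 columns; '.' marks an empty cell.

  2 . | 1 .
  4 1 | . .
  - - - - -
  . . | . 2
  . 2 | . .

Step 1. [r4c4∈{1,3,4}] in col 4, 1 fits only at r4c4, so r4c4=1.
Step 2. [r4c1∈{3}] nothing but 3 survives at r4c1, so r4c1=3.
Step 3. [r3c3∈{3,4}] across row 3, 3 lands solely at r3c3, so r3c3=3.
Step 4. [r1c4∈{3,4}] across row 1, 4 lands solely at r1c4, so r1c4=4.
Step 5. [r4c3∈{4}] r4c3's peers cover all but 4. So r4c3=4.
Step 6. [r3c1∈{1}] r3c1 is down to just 1, so r3c1=1.
Step 7. [r2c4∈{3}] r2c4 has the single candidate 3, so r2c4=3.
Step 8. [r3c2∈{4}] nothing but 4 survives at r3c2. So r3c2=4.
Step 9. [r2c3∈{2}] r2c3's peers cover all but 2. So r2c3=2.
Step 10. [r1c2∈{3}] r1c2 is down to just 3 ⇒ r1c2=3.

Answer: 2 3 1 4 / 4 1 2 3 / 1 4 3 2 / 3 2 4 1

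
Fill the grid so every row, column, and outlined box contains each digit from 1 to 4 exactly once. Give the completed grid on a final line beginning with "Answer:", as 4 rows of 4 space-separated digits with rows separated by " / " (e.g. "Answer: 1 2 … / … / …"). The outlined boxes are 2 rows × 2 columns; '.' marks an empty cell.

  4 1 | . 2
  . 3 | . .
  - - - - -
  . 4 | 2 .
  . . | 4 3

Step 1. [r3c4∈{1}] nothing but 1 survives at r3c4 ⇒ r3c4=1.
Step 2. [r2c1∈{2}] nothing but 2 survives at r2c1 ⇒ r2c1=2.
Step 3. [r4c2∈{2}] r4c2 has the single candidate 2 ⇒ r4c2=2.
Step 4. [r3c1∈{3}] r3c1's peers cover all but 3, so r3c1=3.
Step 5. [r2c3∈{1}] r2c3's peers cover all but 1, so r2c3=1.
Step 6. [r2c4∈{4}] only 4 remains possible at r2c4, so r2c4=4.
Step 7. [r4c1∈{1}] r4c1 is down to just 1. So r4c1=1.
Step 8. [r1c3∈{3}] r1c3 is down to just 3, so r1c3=3.

Answer: 4 1 3 2 / 2 3 1 4 / 3 4 2 1 / 1 2 4 3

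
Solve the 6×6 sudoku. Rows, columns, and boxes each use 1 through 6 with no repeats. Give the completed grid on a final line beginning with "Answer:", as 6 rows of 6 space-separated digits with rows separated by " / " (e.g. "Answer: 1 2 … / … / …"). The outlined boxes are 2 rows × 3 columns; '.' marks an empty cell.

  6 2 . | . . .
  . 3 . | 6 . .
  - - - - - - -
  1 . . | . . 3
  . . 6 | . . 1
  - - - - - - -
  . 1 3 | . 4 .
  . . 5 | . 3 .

Step 1. [r3c3∈{2,4}] across col 3, 2 lands solely at r3c3, so r3c3=2.
Step 2. [r2c1∈{4,5}] box 1 places 5 nowhere but r2c1, so r2c1=5.
Step 3. [r1c4∈{1,3,4,5}] 3 has one home in row 1: r1c4, so r1c4=3.
Step 4. [r5c1∈{2}] nothing but 2 survives at r5c1, so r5c1=2.
Step 5. [r5c4∈{5}] nothing but 5 survives at r5c4 ⇒ r5c4=5.
Step 6. [r3c4∈{4}] r3c4 has the single candidate 4. So r3c4=4.
Step 7. [r6c2∈{4,6}] r6c2 is the only open cell in col 2 admitting 6 ⇒ r6c2=6.
Step 8. [r4c4∈{2}] r4c4's peers cover all but 2 ⇒ r4c4=2.
Step 9. [r4c5∈{5}] nothing but 5 survives at r4c5. So r4c5=5.
Step 10. [r1c5∈{1}] only 1 remains possible at r1c5 ⇒ r1c5=1.
Step 11. [r1c3∈{4}] r1c3 has the single candidate 4. So r1c3=4.
Step 12. [r6c6∈{2}] only 2 remains possible at r6c6. So r6c6=2.
Step 13. [r4c1∈{3,4}] row 4 places 3 nowhere but r4c1 ⇒ r4c1=3.
Step 14. [r1c6∈{5}] r1c6 has the single candidate 5, so r1c6=5.
Step 15. [r3c2∈{5}] nothing but 5 survives at r3c2, so r3c2=5.
Step 16. [r6c4∈{1}] only 1 remains possible at r6c4. So r6c4=1.
Step 17. [r4c2∈{4}] r4c2 has the single candidate 4. So r4c2=4.
Step 18. [r2c6∈{4}] nothing but 4 survives at r2c6, so r2c6=4.
Step 19. [r3c5∈{6}] r3c5 is down to just 6 ⇒ r3c5=6.
Step 20. [r6c1∈{4}] r6c1 has the single candidate 4 ⇒ r6c1=4.
Step 21. [r2c3∈{1}] r2c3 is down to just 1 ⇒ r2c3=1.
Step 22. [r2c5∈{2}] r2c5's peers cover all but 2. So r2c5=2.
Step 23. [r5c6∈{6}] nothing but 6 survives at r5c6 ⇒ r5c6=6.

Answer: 6 2 4 3 1 5 / 5 3 1 6 2 4 / 1 5 2 4 6 3 / 3 4 6 2 5 1 / 2 1 3 5 4 6 / 4 6 5 1 3 2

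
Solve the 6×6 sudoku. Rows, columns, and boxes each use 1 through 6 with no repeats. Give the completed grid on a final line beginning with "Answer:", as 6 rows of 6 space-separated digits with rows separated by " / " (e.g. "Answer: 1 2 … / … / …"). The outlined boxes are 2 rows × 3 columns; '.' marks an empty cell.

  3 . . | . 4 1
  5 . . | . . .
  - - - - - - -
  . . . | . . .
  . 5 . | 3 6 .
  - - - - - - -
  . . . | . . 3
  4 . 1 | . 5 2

Step 1. [r3c3∈{2,3,4,6}] col 3 places 3 nowhere but r3c3, so r3c3=3.
Step 2. [r2c6∈{6}] r2c6's peers cover all but 6, so r2c6=6.
Step 3. [r2c4∈{2}] r2c4's peers cover all but 2, so r2c4=2.
Step 4. [r5c4∈{1,4,6}] in row 5, 4 fits only at r5c4 ⇒ r5c4=4.
Step 5. [r3c4∈{1,5}] r3c4 is the only open cell in col 4 admitting 1 ⇒ r3c4=1.
Step 6. [r2c3∈{4}] r2c3 is down to just 4. So r2c3=4.
Step 7. [r4c3∈{2}] only 2 remains possible at r4c3, so r4c3=2.
Step 8. [r5c1∈{2,6}] r5c1 is the only open cell in col 1 admitting 2. So r5c1=2.
Step 9. [r5c2∈{6}] only 6 remains possible at r5c2, so r5c2=6.
Step 10. [r3c6∈{4,5}] row 3 places 5 nowhere but r3c6, so r3c6=5.
Step 11. [r3c5∈{2}] r3c5's peers cover all but 2 ⇒ r3c5=2.
Step 12. [r6c2∈{3}] r6c2 has the single candidate 3 ⇒ r6c2=3.
Step 13. [r4c6∈{4}] nothing but 4 survives at r4c6. So r4c6=4.
Step 14. [r3c2∈{4}] only 4 remains possible at r3c2 ⇒ r3c2=4.
Step 15. [r2c5∈{3}] nothing but 3 survives at r2c5. So r2c5=3.
Step 16. [r1c4∈{5}] r1c4's peers cover all but 5. So r1c4=5.
Step 17. [r5c5∈{1}] r5c5 is down to just 1, so r5c5=1.
Step 18. [r4c1∈{1}] only 1 remains possible at r4c1, so r4c1=1.
Step 19. [r3c1∈{6}] nothing but 6 survives at r3c1. So r3c1=6.
Step 20. [r6c4∈{6}] r6c4's peers cover all but 6. So r6c4=6.
Step 21. [r1c3∈{6}] r1c3 has the single candidate 6 ⇒ r1c3=6.
Step 22. [r1c2∈{2}] r1c2 is down to just 2 ⇒ r1c2=2.
Step 23. [r2c2∈{1}] nothing but 1 survives at r2c2. So r2c2=1.
Step 24. [r5c3∈{5}] r5c3's peers cover all but 5 ⇒ r5c3=5.

Answer: 3 2 6 5 4 1 / 5 1 4 2 3 6 / 6 4 3 1 2 5 / 1 5 2 3 6 4 / 2 6 5 4 1 3 / 4 3 1 6 5 2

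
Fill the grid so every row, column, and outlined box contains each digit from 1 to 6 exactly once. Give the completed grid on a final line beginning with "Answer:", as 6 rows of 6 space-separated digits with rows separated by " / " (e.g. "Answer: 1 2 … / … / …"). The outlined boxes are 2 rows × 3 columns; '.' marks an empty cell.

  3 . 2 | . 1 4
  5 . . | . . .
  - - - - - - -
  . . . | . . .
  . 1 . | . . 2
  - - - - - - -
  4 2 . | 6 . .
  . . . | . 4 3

Step 1. [r3c2∈{3,4,5,6}] across col 2, 3 lands solely at r3c2 ⇒ r3c2=3.
Step 2. [r4c1∈{6}] nothing but 6 survives at r4c1. So r4c1=6.
Step 3. [r5c5∈{5}] r5c5's peers cover all but 5 ⇒ r5c5=5.
Step 4. [r3c6∈{1,5,6}] in col 6, 5 fits only at r3c6, so r3c6=5.
Step 5. [r2c3∈{1,4,6}] row 2 places 1 nowhere but r2c3 ⇒ r2c3=1.
Step 6. [r2c5∈{2,3,6}] 2 has one home in col 5: r2c5, so r2c5=2.
Step 7. [r3c4∈{1,4}] row 3 places 1 nowhere but r3c4 ⇒ r3c4=1.
Step 8. [r1c2∈{6}] r1c2 is down to just 6 ⇒ r1c2=6.
Step 9. [r4c4∈{3,4}] col 4 places 4 nowhere but r4c4, so r4c4=4.
Step 10. [r6c2∈{5}] nothing but 5 survives at r6c2. So r6c2=5.
Step 11. [r4c5∈{3}] nothing but 3 survives at r4c5 ⇒ r4c5=3.
Step 12. [r6c1∈{1}] nothing but 1 survives at r6c1 ⇒ r6c1=1.
Step 13. [r6c3∈{6}] r6c3 has the single candidate 6. So r6c3=6.
Step 14. [r3c3∈{4}] r3c3 has the single candidate 4, so r3c3=4.
Step 15. [r2c4∈{3}] nothing but 3 survives at r2c4, so r2c4=3.
Step 16. [r6c4∈{2}] r6c4 is down to just 2. So r6c4=2.
Step 17. [r3c1∈{2}] r3c1 is down to just 2. So r3c1=2.
Step 18. [r1c4∈{5}] nothing but 5 survives at r1c4, so r1c4=5.
Step 19. [r3c5∈{6}] r3c5's peers cover all but 6 ⇒ r3c5=6.
Step 20. [r5c6∈{1}] r5c6 has the single candidate 1, so r5c6=1.
Step 21. [r5c3∈{3}] only 3 remains possible at r5c3. So r5c3=3.
Step 22. [r4c3∈{5}] r4c3 is down to just 5. So r4c3=5.
Step 23. [r2c6∈{6}] only 6 remains possible at r2c6 ⇒ r2c6=6.
Step 24. [r2c2∈{4}] r2c2 has the single candidate 4, so r2c2=4.

Answer: 3 6 2 5 1 4 / 5 4 1 3 2 6 / 2 3 4 1 6 5 / 6 1 5 4 3 2 / 4 2 3 6 5 1 / 1 5 6 2 4 3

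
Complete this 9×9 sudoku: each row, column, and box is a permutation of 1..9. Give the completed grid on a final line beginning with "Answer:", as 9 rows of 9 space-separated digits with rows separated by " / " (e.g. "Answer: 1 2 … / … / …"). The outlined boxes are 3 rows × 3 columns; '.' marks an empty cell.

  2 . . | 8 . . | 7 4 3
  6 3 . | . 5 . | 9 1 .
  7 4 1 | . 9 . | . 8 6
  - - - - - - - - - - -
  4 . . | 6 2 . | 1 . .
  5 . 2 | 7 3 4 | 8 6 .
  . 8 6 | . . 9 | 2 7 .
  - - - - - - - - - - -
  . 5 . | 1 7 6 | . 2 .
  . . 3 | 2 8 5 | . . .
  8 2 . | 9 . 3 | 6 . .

Step 1. [r5c9∈{9}] r5c9 has the single candidate 9 ⇒ r5c9=9.
Step 2. [r6c9∈{4,5}] 4 has one home in row 6: r6c9. So r6c9=4.
Step 3. [r7c1∈{9}] r7c1's peers cover all but 9 ⇒ r7c1=9.
Step 4. [r9c9∈{1,5,7}] r9c9 is the only open cell in row 9 admitting 1, so r9c9=1.
Step 5. [r9c3∈{4,7}] r9c3 is the only open cell in row 9 admitting 7. So r9c3=7.
Step 6. [r8c1∈{1}] nothing but 1 survives at r8c1 ⇒ r8c1=1.
Step 7. [r4c3∈{9}] r4c3's peers cover all but 9 ⇒ r4c3=9.
Step 8. [r7c3∈{4}] only 4 remains possible at r7c3. So r7c3=4.
Step 9. [r3c6∈{2}] r3c6's peers cover all but 2, so r3c6=2.
Step 10. [r9c8∈{5}] r9c8's peers cover all but 5 ⇒ r9c8=5.
Step 11. [r1c5∈{1,6}] in row 1, 6 fits only at r1c5 ⇒ r1c5=6.
Step 12. [r8c2∈{6}] r8c2 is down to just 6. So r8c2=6.
Step 13. [r6c1∈{3}] only 3 remains possible at r6c1 ⇒ r6c1=3.
Step 14. [r8c8∈{9}] nothing but 9 survives at r8c8. So r8c8=9.
Step 15. [r3c7∈{5}] r3c7's peers cover all but 5 ⇒ r3c7=5.
Step 16. [r2c3∈{8}] r2c3 is down to just 8, so r2c3=8.
Step 17. [r2c9∈{2}] r2c9 has the single candidate 2. So r2c9=2.
Step 18. [r5c2∈{1}] r5c2 has the single candidate 1, so r5c2=1.
Step 19. [r1c2∈{9}] r1c2's peers cover all but 9, so r1c2=9.
Step 20. [r7c7∈{3}] r7c7 is down to just 3 ⇒ r7c7=3.
Step 21. [r1c6∈{1}] r1c6 is down to just 1, so r1c6=1.
Step 22. [r4c2∈{7}] r4c2 is down to just 7 ⇒ r4c2=7.
Step 23. [r4c9∈{5}] nothing but 5 survives at r4c9 ⇒ r4c9=5.
Step 24. [r8c7∈{4}] r8c7 is down to just 4, so r8c7=4.
Step 25. [r6c4∈{5}] only 5 remains possible at r6c4, so r6c4=5.
Step 26. [r6c5∈{1}] r6c5 has the single candidate 1. So r6c5=1.
Step 27. [r4c6∈{8}] r4c6's peers cover all but 8 ⇒ r4c6=8.
Step 28. [r3c4∈{3}] r3c4's peers cover all but 3 ⇒ r3c4=3.
Step 29. [r2c4∈{4}] only 4 remains possible at r2c4, so r2c4=4.
Step 30. [r4c8∈{3}] nothing but 3 survives at r4c8 ⇒ r4c8=3.
Step 31. [r9c5∈{4}] r9c5 is down to just 4, so r9c5=4.
Step 32. [r1c3∈{5}] only 5 remains possible at r1c3, so r1c3=5.
Step 33. [r8c9∈{7}] r8c9 has the single candidate 7. So r8c9=7.
Step 34. [r2c6∈{7}] r2c6 has the single candidate 7. So r2c6=7.
Step 35. [r7c9∈{8}] r7c9 has the single candidate 8. So r7c9=8.

Answer: 2 9 5 8 6 1 7 4 3 / 6 3 8 4 5 7 9 1 2 / 7 4 1 3 9 2 5 8 6 / 4 7 9 6 2 8 1 3 5 / 5 1 2 7 3 4 8 6 9 / 3 8 6 5 1 9 2 7 4 / 9 5 4 1 7 6 3 2 8 / 1 6 3 2 8 5 4 9 7 / 8 2 7 9 4 3 6 5 1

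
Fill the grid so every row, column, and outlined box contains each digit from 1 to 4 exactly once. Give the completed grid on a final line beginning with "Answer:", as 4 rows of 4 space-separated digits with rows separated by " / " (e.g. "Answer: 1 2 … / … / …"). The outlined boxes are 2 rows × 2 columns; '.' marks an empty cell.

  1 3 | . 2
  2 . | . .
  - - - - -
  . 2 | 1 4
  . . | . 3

Step 1. [r2c2∈{4}] r2c2 has the single candidate 4. So r2c2=4.
Step 2. [r3c1∈{3}] r3c1's peers cover all but 3 ⇒ r3c1=3.
Step 3. [r4c2∈{1}] only 1 remains possible at r4c2 ⇒ r4c2=1.
Step 4. [r4c1∈{4}] r4c1's peers cover all but 4. So r4c1=4.
Step 5. [r4c3∈{2}] r4c3's peers cover all but 2, so r4c3=2.
Step 6. [r2c3∈{3}] r2c3 has the single candidate 3. So r2c3=3.
Step 7. [r1c3∈{4}] r1c3 has the single candidate 4 ⇒ r1c3=4.
Step 8. [r2c4∈{1}] r2c4's peers cover all but 1 ⇒ r2c4=1.

Answer: 1 3 4 2 / 2 4 3 1 / 3 2 1 4 / 4 1 2 3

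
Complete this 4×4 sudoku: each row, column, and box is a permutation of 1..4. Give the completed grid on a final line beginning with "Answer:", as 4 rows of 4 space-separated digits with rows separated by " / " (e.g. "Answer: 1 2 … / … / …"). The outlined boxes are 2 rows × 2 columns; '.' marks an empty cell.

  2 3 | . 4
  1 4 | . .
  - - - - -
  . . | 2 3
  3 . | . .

Step 1. [r4c4∈{1}] r4c4 has the single candidate 1. So r4c4=1.
Step 2. [r4c2∈{2}] only 2 remains possible at r4c2. So r4c2=2.
Step 3. [r1c3∈{1}] r1c3's peers cover all but 1, so r1c3=1.
Step 4. [r2c3∈{3}] nothing but 3 survives at r2c3, so r2c3=3.
Step 5. [r4c3∈{4}] r4c3's peers cover all but 4 ⇒ r4c3=4.
Step 6. [r3c2∈{1}] r3c2 has the single candidate 1, so r3c2=1.
Step 7. [r3c1∈{4}] r3c1 has the single candidate 4 ⇒ r3c1=4.
Step 8. [r2c4∈{2}] only 2 remains possible at r2c4. So r2c4=2.

Answer: 2 3 1 4 / 1 4 3 2 / 4 1 2 3 / 3 2 4 1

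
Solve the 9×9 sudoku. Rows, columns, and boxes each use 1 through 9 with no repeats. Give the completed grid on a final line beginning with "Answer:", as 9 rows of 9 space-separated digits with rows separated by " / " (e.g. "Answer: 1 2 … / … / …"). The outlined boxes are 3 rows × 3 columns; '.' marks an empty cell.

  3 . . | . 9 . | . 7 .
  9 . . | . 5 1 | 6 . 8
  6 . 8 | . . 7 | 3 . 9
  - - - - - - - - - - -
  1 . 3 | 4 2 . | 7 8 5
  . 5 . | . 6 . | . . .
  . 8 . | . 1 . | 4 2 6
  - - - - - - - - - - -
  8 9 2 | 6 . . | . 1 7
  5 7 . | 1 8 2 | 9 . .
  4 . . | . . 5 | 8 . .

Step 1. [r9c2∈{1,3,6}] col 2 places 3 nowhere but r9c2. So r9c2=3.
Step 2. [r1c7∈{1,2,5}] r1c7 is the only open cell in col 7 admitting 2. So r1c7=2.
Step 3. [r2c8∈{4}] only 4 remains possible at r2c8. So r2c8=4.
Step 4. [r6c1∈{7}] r6c1 is down to just 7 ⇒ r6c1=7.
Step 5. [r4c6∈{9}] r4c6 is down to just 9. So r4c6=9.
Step 6. [r6c6∈{3}] r6c6 has the single candidate 3 ⇒ r6c6=3.
Step 7. [r3c2∈{1,2,4}] in row 3, 1 fits only at r3c2, so r3c2=1.
Step 8. [r9c8∈{6}] nothing but 6 survives at r9c8 ⇒ r9c8=6.
Step 9. [r7c6∈{4}] r7c6's peers cover all but 4. So r7c6=4.
Step 10. [r8c8∈{3}] nothing but 3 survives at r8c8 ⇒ r8c8=3.
Step 11. [r5c3∈{4,9}] row 5 places 4 nowhere but r5c3 ⇒ r5c3=4.
Step 12. [r5c4∈{7,8}] r5c4 is the only open cell in row 5 admitting 7 ⇒ r5c4=7.
Step 13. [r5c7∈{1}] r5c7 is down to just 1. So r5c7=1.
Step 14. [r1c4∈{8}] only 8 remains possible at r1c4, so r1c4=8.
Step 15. [r2c2∈{2}] nothing but 2 survives at r2c2, so r2c2=2.
Step 16. [r8c9∈{4}] r8c9 is down to just 4. So r8c9=4.
Step 17. [r3c8∈{5}] r3c8 is down to just 5, so r3c8=5.
Step 18. [r5c8∈{9}] r5c8 has the single candidate 9. So r5c8=9.
Step 19. [r6c3∈{9}] only 9 remains possible at r6c3. So r6c3=9.
Step 20. [r2c4∈{3}] r2c4 is down to just 3, so r2c4=3.
Step 21. [r9c4∈{9}] nothing but 9 survives at r9c4. So r9c4=9.
Step 22. [r2c3∈{7}] r2c3's peers cover all but 7. So r2c3=7.
Step 23. [r1c3∈{5}] nothing but 5 survives at r1c3. So r1c3=5.
Step 24. [r7c5∈{3}] r7c5's peers cover all but 3, so r7c5=3.
Step 25. [r9c3∈{1}] nothing but 1 survives at r9c3. So r9c3=1.
Step 26. [r3c4∈{2}] r3c4 has the single candidate 2. So r3c4=2.
Step 27. [r5c6∈{8}] nothing but 8 survives at r5c6. So r5c6=8.
Step 28. [r1c2∈{4}] only 4 remains possible at r1c2 ⇒ r1c2=4.
Step 29. [r9c5∈{7}] r9c5's peers cover all but 7, so r9c5=7.
Step 30. [r8c3∈{6}] r8c3 has the single candidate 6. So r8c3=6.
Step 31. [r9c9∈{2}] r9c9 is down to just 2, so r9c9=2.
Step 32. [r1c6∈{6}] only 6 remains possible at r1c6 ⇒ r1c6=6.
Step 33. [r1c9∈{1}] r1c9's peers cover all but 1 ⇒ r1c9=1.
Step 34. [r6c4∈{5}] r6c4's peers cover all but 5. So r6c4=5.
Step 35. [r3c5∈{4}] r3c5 has the single candidate 4 ⇒ r3c5=4.
Step 36. [r5c9∈{3}] r5c9 is down to just 3 ⇒ r5c9=3.
Step 37. [r5c1∈{2}] nothing but 2 survives at r5c1 ⇒ r5c1=2.
Step 38. [r4c2∈{6}] r4c2's peers cover all but 6. So r4c2=6.
Step 39. [r7c7∈{5}] r7c7's peers cover all but 5 ⇒ r7c7=5.

Answer: 3 4 5 8 9 6 2 7 1 / 9 2 7 3 5 1 6 4 8 / 6 1 8 2 4 7 3 5 9 / 1 6 3 4 2 9 7 8 5 / 2 5 4 7 6 8 1 9 3 / 7 8 9 5 1 3 4 2 6 / 8 9 2 6 3 4 5 1 7 / 5 7 6 1 8 2 9 3 4 / 4 3 1 9 7 5 8 6 2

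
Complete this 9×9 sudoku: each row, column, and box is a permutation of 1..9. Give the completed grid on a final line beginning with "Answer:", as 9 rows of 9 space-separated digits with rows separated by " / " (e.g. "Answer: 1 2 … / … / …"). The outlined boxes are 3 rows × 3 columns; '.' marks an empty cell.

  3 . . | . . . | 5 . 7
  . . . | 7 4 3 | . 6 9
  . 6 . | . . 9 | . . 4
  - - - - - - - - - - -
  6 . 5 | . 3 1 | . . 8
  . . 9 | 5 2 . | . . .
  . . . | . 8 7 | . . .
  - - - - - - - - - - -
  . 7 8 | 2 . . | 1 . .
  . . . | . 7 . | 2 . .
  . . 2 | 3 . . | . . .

Step 1. [r6c9∈{1,2,3,5,6}] across col 9, 2 lands solely at r6c9 ⇒ r6c9=2.
Step 2. [r2c3∈{1}] nothing but 1 survives at r2c3 ⇒ r2c3=1.
Step 3. [r6c8∈{1,3,4,5,9}] across row 6, 5 lands solely at r6c8 ⇒ r6c8=5.
Step 4. [r5c1∈{1,4,7,8}] box 4 places 7 nowhere but r5c1. So r5c1=7.
Step 5. [r2c7∈{8}] only 8 remains possible at r2c7 ⇒ r2c7=8.
Step 6. [r8c3∈{3,4,6}] in col 3, 6 fits only at r8c3, so r8c3=6.
Step 7. [r8c2∈{1,3,4,5,9}] r8c2 is the only open cell in box 7 admitting 3 ⇒ r8c2=3.
Step 8. [r3c5∈{1,5}] box 2 places 5 nowhere but r3c5 ⇒ r3c5=5.
Step 9. [r8c9∈{5}] r8c9 is down to just 5, so r8c9=5.
Step 10. [r9c9∈{6}] r9c9's peers cover all but 6, so r9c9=6.
Step 11. [r1c2∈{2,4,8,9}] 9 has one home in row 1: r1c2 ⇒ r1c2=9.
Step 12. [r5c9∈{1,3}] across col 9, 1 lands solely at r5c9 ⇒ r5c9=1.
Step 13. [r1c6∈{2,6,8}] col 6 places 2 nowhere but r1c6, so r1c6=2.
Step 14. [r1c4∈{1,6,8}] 8 has one home in row 1: r1c4 ⇒ r1c4=8.
Step 15. [r6c4∈{4,6,9}] across col 4, 6 lands solely at r6c4 ⇒ r6c4=6.
Step 16. [r5c6∈{4}] r5c6's peers cover all but 4. So r5c6=4.
Step 17. [r6c7∈{3,4,9}] row 6 places 9 nowhere but r6c7 ⇒ r6c7=9.
Step 18. [r8c4∈{1,4,9}] r8c4 is the only open cell in col 4 admitting 4 ⇒ r8c4=4.
Step 19. [r8c1∈{1,9}] r8c1 is the only open cell in row 8 admitting 1 ⇒ r8c1=1.
Step 20. [r6c1∈{4}] nothing but 4 survives at r6c1, so r6c1=4.
Step 21. [r7c8∈{3,4,9}] in row 7, 4 fits only at r7c8 ⇒ r7c8=4.
Step 22. [r3c8∈{1,2,3}] r3c8 is the only open cell in col 8 admitting 2. So r3c8=2.
Step 23. [r2c1∈{2,5}] r2c1 is the only open cell in col 1 admitting 2, so r2c1=2.
Step 24. [r8c8∈{8,9}] row 8 places 9 nowhere but r8c8 ⇒ r8c8=9.
Step 25. [r9c8∈{7,8}] in col 8, 8 fits only at r9c8 ⇒ r9c8=8.
Step 26. [r9c6∈{5}] r9c6's peers cover all but 5. So r9c6=5.
Step 27. [r9c1∈{9}] r9c1 is down to just 9 ⇒ r9c1=9.
Step 28. [r1c5∈{1,6}] in row 1, 6 fits only at r1c5 ⇒ r1c5=6.
Step 29. [r5c8∈{3}] r5c8's peers cover all but 3. So r5c8=3.
Step 30. [r4c8∈{7}] r4c8 is down to just 7. So r4c8=7.
Step 31. [r6c2∈{1}] r6c2 is down to just 1 ⇒ r6c2=1.
Step 32. [r1c3∈{4}] r1c3 has the single candidate 4, so r1c3=4.
Step 33. [r7c6∈{6}] only 6 remains possible at r7c6, so r7c6=6.
Step 34. [r9c7∈{7}] nothing but 7 survives at r9c7 ⇒ r9c7=7.
Step 35. [r8c6∈{8}] nothing but 8 survives at r8c6 ⇒ r8c6=8.
Step 36. [r4c7∈{4}] r4c7 is down to just 4. So r4c7=4.
Step 37. [r5c7∈{6}] only 6 remains possible at r5c7. So r5c7=6.
Step 38. [r3c3∈{7}] r3c3 is down to just 7 ⇒ r3c3=7.
Step 39. [r3c1∈{8}] r3c1 is down to just 8 ⇒ r3c1=8.
Step 40. [r9c2∈{4}] r9c2's peers cover all but 4, so r9c2=4.
Step 41. [r7c1∈{5}] r7c1 has the single candidate 5. So r7c1=5.
Step 42. [r7c5∈{9}] r7c5 is down to just 9 ⇒ r7c5=9.
Step 43. [r9c5∈{1}] r9c5 has the single candidate 1. So r9c5=1.
Step 44. [r2c2∈{5}] r2c2 has the single candidate 5 ⇒ r2c2=5.
Step 45. [r5c2∈{8}] r5c2 has the single candidate 8, so r5c2=8.
Step 46. [r3c7∈{3}] r3c7 is down to just 3. So r3c7=3.
Step 47. [r1c8∈{1}] r1c8 is down to just 1, so r1c8=1.
Step 48. [r7c9∈{3}] only 3 remains possible at r7c9 ⇒ r7c9=3.
Step 49. [r4c4∈{9}] r4c4's peers cover all but 9, so r4c4=9.
Step 50. [r6c3∈{3}] r6c3 has the single candidate 3 ⇒ r6c3=3.
Step 51. [r3c4∈{1}] only 1 remains possible at r3c4. So r3c4=1.
Step 52. [r4c2∈{2}] r4c2 has the single candidate 2. So r4c2=2.

Answer: 3 9 4 8 6 2 5 1 7 / 2 5 1 7 4 3 8 6 9 / 8 6 7 1 5 9 3 2 4 / 6 2 5 9 3 1 4 7 8 / 7 8 9 5 2 4 6 3 1 / 4 1 3 6 8 7 9 5 2 / 5 7 8 2 9 6 1 4 3 / 1 3 6 4 7 8 2 9 5 / 9 4 2 3 1 5 7 8 6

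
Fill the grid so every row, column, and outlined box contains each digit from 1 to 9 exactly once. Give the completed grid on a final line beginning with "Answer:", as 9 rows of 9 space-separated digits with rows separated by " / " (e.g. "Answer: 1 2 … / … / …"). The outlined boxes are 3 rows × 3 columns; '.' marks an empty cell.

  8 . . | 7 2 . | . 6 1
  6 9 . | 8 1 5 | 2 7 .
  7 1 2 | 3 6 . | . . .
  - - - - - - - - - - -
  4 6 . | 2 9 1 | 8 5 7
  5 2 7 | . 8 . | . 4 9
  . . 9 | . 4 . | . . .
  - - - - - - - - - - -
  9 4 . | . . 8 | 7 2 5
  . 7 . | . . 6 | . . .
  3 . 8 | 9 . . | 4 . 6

Step 1. [r5c7∈{1,3,6}] r5c7 is the only open cell in row 5 admitting 1, so r5c7=1.
Step 2. [r6c8∈{3}] r6c8 has the single candidate 3. So r6c8=3.
Step 3. [r1c2∈{3,5}] across col 2, 3 lands solely at r1c2. So r1c2=3.
Step 4. [r1c3∈{4,5}] 5 has one home in box 1: r1c3. So r1c3=5.
Step 5. [r8c3∈{1}] r8c3 is down to just 1 ⇒ r8c3=1.
Step 6. [r1c7∈{9}] r1c7 has the single candidate 9, so r1c7=9.
Step 7. [r3c8∈{8}] only 8 remains possible at r3c8. So r3c8=8.
Step 8. [r2c9∈{3,4}] 3 has one home in row 2: r2c9, so r2c9=3.
Step 9. [r6c4∈{5,6}] across row 6, 5 lands solely at r6c4. So r6c4=5.
Step 10. [r8c5∈{3,5}] row 8 places 5 nowhere but r8c5, so r8c5=5.
Step 11. [r9c6∈{2,7}] across row 9, 2 lands solely at r9c6. So r9c6=2.
Step 12. [r3c9∈{4}] r3c9 is down to just 4, so r3c9=4.
Step 13. [r5c6∈{3}] nothing but 3 survives at r5c6. So r5c6=3.
Step 14. [r7c3∈{6}] r7c3 has the single candidate 6 ⇒ r7c3=6.
Step 15. [r8c4∈{4}] r8c4 has the single candidate 4 ⇒ r8c4=4.
Step 16. [r8c9∈{8}] r8c9 is down to just 8 ⇒ r8c9=8.
Step 17. [r5c4∈{6}] r5c4's peers cover all but 6 ⇒ r5c4=6.
Step 18. [r8c8∈{9}] nothing but 9 survives at r8c8. So r8c8=9.
Step 19. [r9c2∈{5}] r9c2 has the single candidate 5. So r9c2=5.
Step 20. [r7c5∈{3}] r7c5's peers cover all but 3 ⇒ r7c5=3.
Step 21. [r7c4∈{1}] r7c4's peers cover all but 1 ⇒ r7c4=1.
Step 22. [r6c1∈{1}] r6c1's peers cover all but 1. So r6c1=1.
Step 23. [r1c6∈{4}] r1c6's peers cover all but 4, so r1c6=4.
Step 24. [r2c3∈{4}] r2c3 is down to just 4. So r2c3=4.
Step 25. [r3c7∈{5}] r3c7's peers cover all but 5, so r3c7=5.
Step 26. [r6c2∈{8}] r6c2 is down to just 8 ⇒ r6c2=8.
Step 27. [r6c7∈{6}] nothing but 6 survives at r6c7 ⇒ r6c7=6.
Step 28. [r8c7∈{3}] nothing but 3 survives at r8c7, so r8c7=3.
Step 29. [r6c6∈{7}] nothing but 7 survives at r6c6, so r6c6=7.
Step 30. [r4c3∈{3}] r4c3 is down to just 3 ⇒ r4c3=3.
Step 31. [r6c9∈{2}] r6c9's peers cover all but 2. So r6c9=2.
Step 32. [r9c5∈{7}] nothing but 7 survives at r9c5, so r9c5=7.
Step 33. [r8c1∈{2}] r8c1 is down to just 2, so r8c1=2.
Step 34. [r3c6∈{9}] r3c6 is down to just 9 ⇒ r3c6=9.
Step 35. [r9c8∈{1}] nothing but 1 survives at r9c8, so r9c8=1.

Answer: 8 3 5 7 2 4 9 6 1 / 6 9 4 8 1 5 2 7 3 / 7 1 2 3 6 9 5 8 4 / 4 6 3 2 9 1 8 5 7 / 5 2 7 6 8 3 1 4 9 / 1 8 9 5 4 7 6 3 2 / 9 4 6 1 3 8 7 2 5 / 2 7 1 4 5 6 3 9 8 / 3 5 8 9 7 2 4 1 6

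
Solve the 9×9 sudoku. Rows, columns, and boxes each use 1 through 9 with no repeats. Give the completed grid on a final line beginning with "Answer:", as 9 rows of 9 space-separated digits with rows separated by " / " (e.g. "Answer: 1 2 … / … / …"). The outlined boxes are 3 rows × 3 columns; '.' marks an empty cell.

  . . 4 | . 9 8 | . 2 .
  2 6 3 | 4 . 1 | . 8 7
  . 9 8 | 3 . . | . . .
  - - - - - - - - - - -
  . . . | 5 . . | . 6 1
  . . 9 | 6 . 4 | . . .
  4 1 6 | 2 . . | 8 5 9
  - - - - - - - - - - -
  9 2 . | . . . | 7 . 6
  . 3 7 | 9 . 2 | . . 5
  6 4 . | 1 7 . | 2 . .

Step 1. [r5c7∈{3}] nothing but 3 survives at r5c7. So r5c7=3.
Step 2. [r6c5∈{3}] r6c5 has the single candidate 3 ⇒ r6c5=3.
Step 3. [r4c5∈{8}] r4c5 is down to just 8. So r4c5=8.
Step 4. [r4c2∈{7}] r4c2's peers cover all but 7. So r4c2=7.
Step 5. [r3c6∈{5,6,7}] col 6 places 6 nowhere but r3c6, so r3c6=6.
Step 6. [r1c2∈{5}] r1c2 is down to just 5, so r1c2=5.
Step 7. [r7c3∈{1,5}] 1 has one home in col 3: r7c3. So r7c3=1.
Step 8. [r2c5∈{5}] r2c5 is down to just 5, so r2c5=5.
Step 9. [r3c7∈{1,4,5}] row 3 places 5 nowhere but r3c7, so r3c7=5.
Step 10. [r7c6∈{3,5}] row 7 places 5 nowhere but r7c6. So r7c6=5.
Step 11. [r7c8∈{3,4}] 3 has one home in row 7: r7c8, so r7c8=3.
Step 12. [r3c1∈{1,7}] in row 3, 7 fits only at r3c1, so r3c1=7.
Step 13. [r3c8∈{1,4}] across row 3, 1 lands solely at r3c8 ⇒ r3c8=1.
Step 14. [r8c8∈{4}] r8c8's peers cover all but 4, so r8c8=4.
Step 15. [r5c1∈{5,8}] across row 5, 5 lands solely at r5c1. So r5c1=5.
Step 16. [r5c5∈{1}] r5c5's peers cover all but 1 ⇒ r5c5=1.
Step 17. [r4c6∈{9}] nothing but 9 survives at r4c6 ⇒ r4c6=9.
Step 18. [r8c7∈{1}] only 1 remains possible at r8c7 ⇒ r8c7=1.
Step 19. [r8c1∈{8}] only 8 remains possible at r8c1. So r8c1=8.
Step 20. [r1c7∈{6}] r1c7's peers cover all but 6, so r1c7=6.
Step 21. [r9c8∈{9}] r9c8 is down to just 9, so r9c8=9.
Step 22. [r2c7∈{9}] only 9 remains possible at r2c7, so r2c7=9.
Step 23. [r8c5∈{6}] r8c5 has the single candidate 6, so r8c5=6.
Step 24. [r3c9∈{4}] r3c9 is down to just 4 ⇒ r3c9=4.
Step 25. [r1c9∈{3}] only 3 remains possible at r1c9 ⇒ r1c9=3.
Step 26. [r4c3∈{2}] r4c3 has the single candidate 2 ⇒ r4c3=2.
Step 27. [r1c1∈{1}] r1c1 is down to just 1, so r1c1=1.
Step 28. [r6c6∈{7}] only 7 remains possible at r6c6. So r6c6=7.
Step 29. [r5c2∈{8}] r5c2's peers cover all but 8 ⇒ r5c2=8.
Step 30. [r4c1∈{3}] nothing but 3 survives at r4c1. So r4c1=3.
Step 31. [r1c4∈{7}] r1c4's peers cover all but 7. So r1c4=7.
Step 32. [r9c9∈{8}] nothing but 8 survives at r9c9 ⇒ r9c9=8.
Step 33. [r9c3∈{5}] nothing but 5 survives at r9c3, so r9c3=5.
Step 34. [r5c8∈{7}] only 7 remains possible at r5c8, so r5c8=7.
Step 35. [r5c9∈{2}] r5c9 has the single candidate 2 ⇒ r5c9=2.
Step 36. [r3c5∈{2}] r3c5 has the single candidate 2 ⇒ r3c5=2.
Step 37. [r9c6∈{3}] only 3 remains possible at r9c6 ⇒ r9c6=3.
Step 38. [r7c5∈{4}] only 4 remains possible at r7c5. So r7c5=4.
Step 39. [r7c4∈{8}] r7c4 is down to just 8 ⇒ r7c4=8.
Step 40. [r4c7∈{4}] r4c7 has the single candidate 4 ⇒ r4c7=4.

Answer: 1 5 4 7 9 8 6 2 3 / 2 6 3 4 5 1 9 8 7 / 7 9 8 3 2 6 5 1 4 / 3 7 2 5 8 9 4 6 1 / 5 8 9 6 1 4 3 7 2 / 4 1 6 2 3 7 8 5 9 / 9 2 1 8 4 5 7 3 6 / 8 3 7 9 6 2 1 4 5 / 6 4 5 1 7 3 2 9 8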